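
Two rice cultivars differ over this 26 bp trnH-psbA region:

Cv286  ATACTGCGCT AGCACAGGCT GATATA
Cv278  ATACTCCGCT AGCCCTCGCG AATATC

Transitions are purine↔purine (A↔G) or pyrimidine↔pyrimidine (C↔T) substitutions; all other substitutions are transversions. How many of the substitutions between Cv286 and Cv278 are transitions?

1

Differing sites — 6:G/C (Tv); 14:A/C (Tv); 16:A/T (Tv); 17:G/C (Tv); 20:T/G (Tv); 21:G/A (Ti); 26:A/C (Tv).
Of the 7 differences, 1 transition and 6 transversions, so the answer is 1.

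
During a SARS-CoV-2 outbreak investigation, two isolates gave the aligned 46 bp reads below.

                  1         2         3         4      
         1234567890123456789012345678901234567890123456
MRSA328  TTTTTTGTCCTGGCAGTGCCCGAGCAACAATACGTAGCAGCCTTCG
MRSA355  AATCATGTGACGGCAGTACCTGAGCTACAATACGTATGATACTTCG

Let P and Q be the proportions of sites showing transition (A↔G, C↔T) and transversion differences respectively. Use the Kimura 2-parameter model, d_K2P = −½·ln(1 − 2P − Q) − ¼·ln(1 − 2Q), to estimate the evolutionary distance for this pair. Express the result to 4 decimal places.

0.3909

The sequences differ at positions 1 (T/A, transversion), 2 (T/A, transversion), 4 (T/C, transition), 5 (T/A, transversion), 9 (C/G, transversion), 10 (C/A, transversion), 11 (T/C, transition), 18 (G/A, transition), 21 (C/T, transition), 26 (A/T, transversion), 37 (G/T, transversion), 38 (C/G, transversion), 40 (G/T, transversion), 41 (C/A, transversion).
Of the 14 differences, 4 transitions and 10 transversions over 46 sites: P = 4/46 = 0.086957, Q = 10/46 = 0.217391.
d = −0.5·ln(0.608695) − 0.25·ln(0.565218) = −0.5·(-0.496438) − 0.25·(-0.570544) = 0.3909.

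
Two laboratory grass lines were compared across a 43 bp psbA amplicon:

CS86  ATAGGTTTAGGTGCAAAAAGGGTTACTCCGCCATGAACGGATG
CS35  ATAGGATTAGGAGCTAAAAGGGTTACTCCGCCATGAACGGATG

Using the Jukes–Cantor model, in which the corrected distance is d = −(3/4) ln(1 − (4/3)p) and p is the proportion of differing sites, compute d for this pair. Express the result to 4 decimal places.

Differing sites — 6:T/A; 12:T/A; 15:A/T.
p = 3/43 = 0.069767.
d = −0.75 · ln(1 − (4/3)·0.069767) = −0.75 · ln(0.906977) = −0.75 · (-0.097638) = 0.0732.

0.0732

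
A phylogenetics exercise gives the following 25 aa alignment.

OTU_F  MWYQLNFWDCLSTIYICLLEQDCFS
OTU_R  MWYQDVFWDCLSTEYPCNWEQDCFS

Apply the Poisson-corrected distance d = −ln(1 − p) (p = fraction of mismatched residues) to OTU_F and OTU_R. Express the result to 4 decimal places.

0.2744

Mismatches occur at site 5 (L/D), site 6 (N/V), site 14 (I/E), site 16 (I/P), site 18 (L/N), site 19 (L/W).
p = 6/25 = 0.240000.
d = −ln(1 − 0.240000) = −ln(0.760000) = 0.2744.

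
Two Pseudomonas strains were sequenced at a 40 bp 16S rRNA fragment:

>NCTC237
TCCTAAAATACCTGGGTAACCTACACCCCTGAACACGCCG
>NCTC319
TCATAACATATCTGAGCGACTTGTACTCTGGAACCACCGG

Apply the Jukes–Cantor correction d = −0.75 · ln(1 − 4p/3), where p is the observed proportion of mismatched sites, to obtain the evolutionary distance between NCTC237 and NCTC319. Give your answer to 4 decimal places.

Differing sites — 3:C/A; 7:A/C; 11:C/T; 15:G/A; 17:T/C; 18:A/G; 21:C/T; 23:A/G; 24:C/T; 27:C/T; 29:C/T; 30:T/G; 35:A/C; 36:C/A; 37:G/C; 39:C/G.
p = 16/40 = 0.400000.
d = −0.75 · ln(1 − (4/3)·0.400000) = −0.75 · ln(0.466667) = −0.75 · (-0.762139) = 0.5716.

0.5716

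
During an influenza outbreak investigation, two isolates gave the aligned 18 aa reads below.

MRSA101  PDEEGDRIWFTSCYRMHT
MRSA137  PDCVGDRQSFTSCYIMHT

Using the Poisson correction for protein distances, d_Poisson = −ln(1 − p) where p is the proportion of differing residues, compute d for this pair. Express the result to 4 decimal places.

The sequences differ at positions 3 (E/C), 4 (E/V), 8 (I/Q), 9 (W/S), 15 (R/I).
p = 5/18 = 0.277778.
d = −ln(1 − 0.277778) = −ln(0.722222) = 0.3254.

0.3254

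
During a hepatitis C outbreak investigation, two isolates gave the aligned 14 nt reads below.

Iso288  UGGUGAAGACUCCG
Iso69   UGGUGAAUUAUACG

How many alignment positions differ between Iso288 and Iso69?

Differing sites — 8:G/U; 9:A/U; 10:C/A; 12:C/A.
That gives 4 mismatches out of 14 aligned sites, so the Hamming distance is 4.

4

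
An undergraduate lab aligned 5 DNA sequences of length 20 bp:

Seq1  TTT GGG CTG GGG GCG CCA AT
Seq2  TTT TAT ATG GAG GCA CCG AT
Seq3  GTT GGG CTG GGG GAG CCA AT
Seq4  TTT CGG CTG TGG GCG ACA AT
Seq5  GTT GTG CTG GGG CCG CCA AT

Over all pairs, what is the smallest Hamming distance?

2

Pairwise Hamming distances:
  Seq1 vs Seq2: 7
  Seq1 vs Seq3: 2
  Seq1 vs Seq4: 3
  Seq1 vs Seq5: 3
  Seq2 vs Seq3: 9
  Seq2 vs Seq4: 9
  Seq2 vs Seq5: 9
  Seq3 vs Seq4: 5
  Seq3 vs Seq5: 3
  Seq4 vs Seq5: 6
The smallest is 2, between Seq1 and Seq3.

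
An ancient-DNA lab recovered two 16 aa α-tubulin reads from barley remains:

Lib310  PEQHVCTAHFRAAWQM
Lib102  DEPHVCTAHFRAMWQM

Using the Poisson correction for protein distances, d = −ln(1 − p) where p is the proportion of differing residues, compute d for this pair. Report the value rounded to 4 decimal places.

Differing sites — 1:P/D; 3:Q/P; 13:A/M.
p = 3/16 = 0.187500.
d = −ln(1 − 0.187500) = −ln(0.812500) = 0.2076.

0.2076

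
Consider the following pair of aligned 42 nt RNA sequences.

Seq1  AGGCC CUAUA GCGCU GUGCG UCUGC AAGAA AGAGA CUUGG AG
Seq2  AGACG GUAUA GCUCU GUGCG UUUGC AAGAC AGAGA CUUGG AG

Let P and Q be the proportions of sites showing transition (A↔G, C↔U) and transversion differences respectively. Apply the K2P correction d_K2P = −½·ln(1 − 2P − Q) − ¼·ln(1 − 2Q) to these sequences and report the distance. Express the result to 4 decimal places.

Mismatches occur at site 3 (G/A, transition), site 5 (C/G, transversion), site 6 (C/G, transversion), site 13 (G/U, transversion), site 22 (C/U, transition), site 30 (A/C, transversion).
Of the 6 differences, 2 transitions and 4 transversions over 42 sites: P = 2/42 = 0.047619, Q = 4/42 = 0.095238.
d = −0.5·ln(0.809524) − 0.25·ln(0.809524) = −0.5·(-0.211309) − 0.25·(-0.211309) = 0.1585.

0.1585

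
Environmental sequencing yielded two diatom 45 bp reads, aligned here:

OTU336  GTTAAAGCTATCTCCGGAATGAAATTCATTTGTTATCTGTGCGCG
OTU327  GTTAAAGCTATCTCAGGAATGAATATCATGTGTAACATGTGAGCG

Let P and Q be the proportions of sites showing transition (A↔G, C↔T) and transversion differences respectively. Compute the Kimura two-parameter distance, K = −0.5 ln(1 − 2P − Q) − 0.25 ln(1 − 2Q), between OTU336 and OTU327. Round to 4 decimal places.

0.2047

Mismatches occur at site 15 (C↔A, transversion), site 24 (A↔T, transversion), site 25 (T↔A, transversion), site 30 (T↔G, transversion), site 34 (T↔A, transversion), site 36 (T↔C, transition), site 37 (C↔A, transversion), site 42 (C↔A, transversion).
Of the 8 differences, 1 transition and 7 transversions over 45 sites: P = 1/45 = 0.022222, Q = 7/45 = 0.155556.
d = −0.5·ln(0.800000) − 0.25·ln(0.688888) = −0.5·(-0.223144) − 0.25·(-0.372677) = 0.2047.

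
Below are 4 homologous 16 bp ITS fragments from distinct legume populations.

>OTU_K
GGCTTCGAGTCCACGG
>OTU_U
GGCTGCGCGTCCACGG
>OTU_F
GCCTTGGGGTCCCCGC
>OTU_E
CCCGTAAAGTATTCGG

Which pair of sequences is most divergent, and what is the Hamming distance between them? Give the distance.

Pairwise Hamming distances:
  OTU_K vs OTU_U: 2
  OTU_K vs OTU_F: 5
  OTU_K vs OTU_E: 8
  OTU_U vs OTU_F: 6
  OTU_U vs OTU_E: 10
  OTU_F vs OTU_E: 9
The largest is 10, between OTU_U and OTU_E.

10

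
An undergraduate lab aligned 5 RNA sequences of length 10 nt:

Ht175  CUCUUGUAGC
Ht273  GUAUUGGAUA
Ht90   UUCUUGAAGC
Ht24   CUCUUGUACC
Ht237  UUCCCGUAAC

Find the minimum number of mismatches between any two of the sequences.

Pairwise Hamming distances:
  Ht175 vs Ht273: 5
  Ht175 vs Ht90: 2
  Ht175 vs Ht24: 1
  Ht175 vs Ht237: 4
  Ht273 vs Ht90: 5
  Ht273 vs Ht24: 5
  Ht273 vs Ht237: 7
  Ht90 vs Ht24: 3
  Ht90 vs Ht237: 4
  Ht24 vs Ht237: 4
The smallest is 1, between Ht175 and Ht24.

1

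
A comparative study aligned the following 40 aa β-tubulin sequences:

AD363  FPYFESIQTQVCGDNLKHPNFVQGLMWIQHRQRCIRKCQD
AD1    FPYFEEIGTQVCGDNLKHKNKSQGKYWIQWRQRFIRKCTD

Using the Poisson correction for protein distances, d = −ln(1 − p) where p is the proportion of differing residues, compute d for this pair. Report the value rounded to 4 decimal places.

0.2877

The sequences differ at positions 6 (S/E), 8 (Q/G), 19 (P/K), 21 (F/K), 22 (V/S), 25 (L/K), 26 (M/Y), 30 (H/W), 34 (C/F), 39 (Q/T).
p = 10/40 = 0.250000.
d = −ln(1 − 0.250000) = −ln(0.750000) = 0.2877.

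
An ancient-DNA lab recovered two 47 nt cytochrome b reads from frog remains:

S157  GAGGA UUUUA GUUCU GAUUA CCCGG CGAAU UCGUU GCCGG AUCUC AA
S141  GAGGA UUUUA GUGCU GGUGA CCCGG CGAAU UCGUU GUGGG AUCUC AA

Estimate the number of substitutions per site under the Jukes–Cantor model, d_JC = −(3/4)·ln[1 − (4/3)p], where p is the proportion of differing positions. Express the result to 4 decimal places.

0.1147

The sequences differ at positions 13 (U/G), 17 (A/G), 19 (U/G), 37 (C/U), 38 (C/G).
p = 5/47 = 0.106383.
d = −0.75 · ln(1 − (4/3)·0.106383) = −0.75 · ln(0.858156) = −0.75 · (-0.152969) = 0.1147.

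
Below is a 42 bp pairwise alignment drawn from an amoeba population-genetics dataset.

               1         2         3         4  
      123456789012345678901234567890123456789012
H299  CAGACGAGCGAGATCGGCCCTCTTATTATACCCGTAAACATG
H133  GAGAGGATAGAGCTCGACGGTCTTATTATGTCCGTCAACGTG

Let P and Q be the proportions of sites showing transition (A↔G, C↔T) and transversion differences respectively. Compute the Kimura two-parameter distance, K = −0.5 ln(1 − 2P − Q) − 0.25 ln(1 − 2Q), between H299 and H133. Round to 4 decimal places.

0.3597

Mismatches occur at site 1 (C↔G, transversion), site 5 (C↔G, transversion), site 8 (G↔T, transversion), site 9 (C↔A, transversion), site 13 (A↔C, transversion), site 17 (G↔A, transition), site 19 (C↔G, transversion), site 20 (C↔G, transversion), site 30 (A↔G, transition), site 31 (C↔T, transition), site 36 (A↔C, transversion), site 40 (A↔G, transition).
Of the 12 differences, 4 transitions and 8 transversions over 42 sites: P = 4/42 = 0.095238, Q = 8/42 = 0.190476.
d = −0.5·ln(0.619048) − 0.25·ln(0.619048) = −0.5·(-0.479572) − 0.25·(-0.479572) = 0.3597.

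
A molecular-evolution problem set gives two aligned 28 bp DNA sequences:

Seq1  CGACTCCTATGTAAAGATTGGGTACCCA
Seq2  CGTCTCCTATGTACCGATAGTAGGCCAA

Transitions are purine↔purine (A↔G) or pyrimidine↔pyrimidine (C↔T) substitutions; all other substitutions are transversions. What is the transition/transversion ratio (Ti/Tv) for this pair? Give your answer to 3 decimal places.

0.286

Mismatches occur at site 3 (A/T, transversion), site 14 (A/C, transversion), site 15 (A/C, transversion), site 19 (T/A, transversion), site 21 (G/T, transversion), site 22 (G/A, transition), site 23 (T/G, transversion), site 24 (A/G, transition), site 27 (C/A, transversion).
Of the 9 differences, 2 transitions and 7 transversions, so Ti/Tv = 2/7 = 0.286.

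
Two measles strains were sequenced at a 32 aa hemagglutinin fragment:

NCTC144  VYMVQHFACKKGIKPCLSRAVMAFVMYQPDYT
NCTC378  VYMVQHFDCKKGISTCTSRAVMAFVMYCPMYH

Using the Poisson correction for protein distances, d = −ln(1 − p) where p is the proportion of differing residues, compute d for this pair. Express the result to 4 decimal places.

0.2469

Differing sites — 8:A/D; 14:K/S; 15:P/T; 17:L/T; 28:Q/C; 30:D/M; 32:T/H.
p = 7/32 = 0.218750.
d = −ln(1 − 0.218750) = −ln(0.781250) = 0.2469.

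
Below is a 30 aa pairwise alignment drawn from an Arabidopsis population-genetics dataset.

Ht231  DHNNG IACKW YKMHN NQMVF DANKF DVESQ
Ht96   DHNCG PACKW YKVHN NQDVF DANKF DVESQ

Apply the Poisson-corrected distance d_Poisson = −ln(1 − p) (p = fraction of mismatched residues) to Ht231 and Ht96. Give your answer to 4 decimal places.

Mismatches occur at site 4 (N→C), site 6 (I→P), site 13 (M→V), site 18 (M→D).
p = 4/30 = 0.133333.
d = −ln(1 − 0.133333) = −ln(0.866667) = 0.1431.

0.1431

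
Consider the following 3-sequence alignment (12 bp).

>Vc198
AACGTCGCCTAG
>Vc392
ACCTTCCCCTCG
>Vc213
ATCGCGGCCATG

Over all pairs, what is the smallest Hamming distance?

4

Pairwise Hamming distances:
  Vc198 vs Vc392: 4
  Vc198 vs Vc213: 5
  Vc392 vs Vc213: 7
The smallest is 4, between Vc198 and Vc392.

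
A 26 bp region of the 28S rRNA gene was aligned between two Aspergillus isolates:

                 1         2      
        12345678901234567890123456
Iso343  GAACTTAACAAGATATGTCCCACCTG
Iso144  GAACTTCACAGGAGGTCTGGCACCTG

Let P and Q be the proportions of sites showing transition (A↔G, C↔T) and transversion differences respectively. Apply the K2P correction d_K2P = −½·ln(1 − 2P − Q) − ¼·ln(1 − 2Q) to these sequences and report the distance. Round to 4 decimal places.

0.3338

Differing sites — 7:A/C (Tv); 11:A/G (Ti); 14:T/G (Tv); 15:A/G (Ti); 17:G/C (Tv); 19:C/G (Tv); 20:C/G (Tv).
Of the 7 differences, 2 transitions and 5 transversions over 26 sites: P = 2/26 = 0.076923, Q = 5/26 = 0.192308.
d = −0.5·ln(0.653846) − 0.25·ln(0.615384) = −0.5·(-0.424883) − 0.25·(-0.485509) = 0.3338.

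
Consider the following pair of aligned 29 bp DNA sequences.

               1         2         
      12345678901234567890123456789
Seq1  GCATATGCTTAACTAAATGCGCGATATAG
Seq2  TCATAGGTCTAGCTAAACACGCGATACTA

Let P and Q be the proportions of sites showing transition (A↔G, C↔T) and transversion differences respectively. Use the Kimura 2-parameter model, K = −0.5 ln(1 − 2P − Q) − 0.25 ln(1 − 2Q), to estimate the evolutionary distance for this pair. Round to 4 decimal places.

0.4991

The sequences differ at positions 1 (G/T, transversion), 6 (T/G, transversion), 8 (C/T, transition), 9 (T/C, transition), 12 (A/G, transition), 18 (T/C, transition), 19 (G/A, transition), 27 (T/C, transition), 28 (A/T, transversion), 29 (G/A, transition).
Of the 10 differences, 7 transitions and 3 transversions over 29 sites: P = 7/29 = 0.241379, Q = 3/29 = 0.103448.
d = −0.5·ln(0.413794) − 0.25·ln(0.793104) = −0.5·(-0.882387) − 0.25·(-0.231801) = 0.4991.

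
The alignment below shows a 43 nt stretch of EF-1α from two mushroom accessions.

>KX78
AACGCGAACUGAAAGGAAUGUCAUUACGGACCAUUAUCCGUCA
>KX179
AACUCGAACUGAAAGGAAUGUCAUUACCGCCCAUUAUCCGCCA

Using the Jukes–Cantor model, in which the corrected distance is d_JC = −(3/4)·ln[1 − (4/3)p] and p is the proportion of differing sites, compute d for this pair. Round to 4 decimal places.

The sequences differ at positions 4 (G/U), 28 (G/C), 30 (A/C), 41 (U/C).
p = 4/43 = 0.093023.
d = −0.75 · ln(1 − (4/3)·0.093023) = −0.75 · ln(0.875969) = −0.75 · (-0.132425) = 0.0993.

0.0993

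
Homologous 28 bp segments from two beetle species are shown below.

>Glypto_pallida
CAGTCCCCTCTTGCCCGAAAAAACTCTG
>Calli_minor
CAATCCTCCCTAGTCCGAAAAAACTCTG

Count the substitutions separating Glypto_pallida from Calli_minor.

5

Differing sites — 3:G/A; 7:C/T; 9:T/C; 12:T/A; 14:C/T.
That gives 5 mismatches out of 28 aligned sites, so the Hamming distance is 5.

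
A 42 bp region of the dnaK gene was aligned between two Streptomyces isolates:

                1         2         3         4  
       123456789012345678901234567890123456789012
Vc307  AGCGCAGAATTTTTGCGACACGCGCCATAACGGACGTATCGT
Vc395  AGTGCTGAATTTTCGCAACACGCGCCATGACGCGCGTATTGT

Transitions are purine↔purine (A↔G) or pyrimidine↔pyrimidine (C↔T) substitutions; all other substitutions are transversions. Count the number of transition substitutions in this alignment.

6

The sequences differ at positions 3 (C/T, transition), 6 (A/T, transversion), 14 (T/C, transition), 17 (G/A, transition), 29 (A/G, transition), 33 (G/C, transversion), 34 (A/G, transition), 40 (C/T, transition).
Of the 8 differences, 6 transitions and 2 transversions, so the answer is 6.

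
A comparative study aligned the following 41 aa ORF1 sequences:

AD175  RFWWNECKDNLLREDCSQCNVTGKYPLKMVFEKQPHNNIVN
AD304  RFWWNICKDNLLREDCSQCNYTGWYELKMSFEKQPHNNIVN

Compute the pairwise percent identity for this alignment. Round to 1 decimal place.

87.8%

Differing sites — 6:E/I; 21:V/Y; 24:K/W; 26:P/E; 30:V/S.
36 of the 41 sites match, so the percent identity is 36/41 × 100 = 87.8%.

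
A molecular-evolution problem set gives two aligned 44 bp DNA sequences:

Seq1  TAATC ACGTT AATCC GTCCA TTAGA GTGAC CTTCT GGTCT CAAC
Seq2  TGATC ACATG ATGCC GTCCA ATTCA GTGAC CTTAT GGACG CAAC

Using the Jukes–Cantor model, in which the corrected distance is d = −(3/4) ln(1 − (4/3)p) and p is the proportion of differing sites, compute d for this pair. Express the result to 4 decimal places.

0.3041

The sequences differ at positions 2 (A/G), 8 (G/A), 10 (T/G), 12 (A/T), 13 (T/G), 21 (T/A), 23 (A/T), 24 (G/C), 34 (C/A), 38 (T/A), 40 (T/G).
p = 11/44 = 0.250000.
d = −0.75 · ln(1 − (4/3)·0.250000) = −0.75 · ln(0.666667) = −0.75 · (-0.405465) = 0.3041.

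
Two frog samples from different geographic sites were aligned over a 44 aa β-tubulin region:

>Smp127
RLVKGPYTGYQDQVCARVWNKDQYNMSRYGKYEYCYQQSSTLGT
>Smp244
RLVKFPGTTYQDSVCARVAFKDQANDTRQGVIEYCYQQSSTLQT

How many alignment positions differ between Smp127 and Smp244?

Differing sites — 5:G/F; 7:Y/G; 9:G/T; 13:Q/S; 19:W/A; 20:N/F; 24:Y/A; 26:M/D; 27:S/T; 29:Y/Q; 31:K/V; 32:Y/I; 43:G/Q.
That gives 13 mismatches out of 44 aligned sites, so the Hamming distance is 13.

13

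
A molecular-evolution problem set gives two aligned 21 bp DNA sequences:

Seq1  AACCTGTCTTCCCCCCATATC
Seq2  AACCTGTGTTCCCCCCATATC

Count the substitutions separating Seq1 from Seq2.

The sequences differ at position 8 (C/G).
That gives 1 mismatch out of 21 aligned sites, so the Hamming distance is 1.

1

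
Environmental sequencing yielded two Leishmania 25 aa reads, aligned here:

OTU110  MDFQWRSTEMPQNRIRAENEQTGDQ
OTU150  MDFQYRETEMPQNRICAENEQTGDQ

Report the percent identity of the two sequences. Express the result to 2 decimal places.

88.00%

Differing sites — 5:W/Y; 7:S/E; 16:R/C.
22 of the 25 sites match, so the percent identity is 22/25 × 100 = 88.00%.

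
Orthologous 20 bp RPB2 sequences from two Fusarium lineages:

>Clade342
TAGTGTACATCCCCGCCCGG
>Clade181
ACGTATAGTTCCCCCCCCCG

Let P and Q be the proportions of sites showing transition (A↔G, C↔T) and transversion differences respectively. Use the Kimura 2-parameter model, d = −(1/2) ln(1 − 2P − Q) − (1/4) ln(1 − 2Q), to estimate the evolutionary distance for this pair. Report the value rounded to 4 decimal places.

The sequences differ at positions 1 (T/A, transversion), 2 (A/C, transversion), 5 (G/A, transition), 8 (C/G, transversion), 9 (A/T, transversion), 15 (G/C, transversion), 19 (G/C, transversion).
Of the 7 differences, 1 transition and 6 transversions over 20 sites: P = 1/20 = 0.050000, Q = 6/20 = 0.300000.
d = −0.5·ln(0.600000) − 0.25·ln(0.400000) = −0.5·(-0.510826) − 0.25·(-0.916291) = 0.4845.

0.4845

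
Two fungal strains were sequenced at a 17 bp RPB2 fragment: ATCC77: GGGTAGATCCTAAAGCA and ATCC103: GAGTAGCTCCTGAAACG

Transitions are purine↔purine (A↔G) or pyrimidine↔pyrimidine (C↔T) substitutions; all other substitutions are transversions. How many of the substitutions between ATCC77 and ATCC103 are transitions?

Differing sites — 2:G/A (Ti); 7:A/C (Tv); 12:A/G (Ti); 15:G/A (Ti); 17:A/G (Ti).
Of the 5 differences, 4 transitions and 1 transversion, so the answer is 4.

4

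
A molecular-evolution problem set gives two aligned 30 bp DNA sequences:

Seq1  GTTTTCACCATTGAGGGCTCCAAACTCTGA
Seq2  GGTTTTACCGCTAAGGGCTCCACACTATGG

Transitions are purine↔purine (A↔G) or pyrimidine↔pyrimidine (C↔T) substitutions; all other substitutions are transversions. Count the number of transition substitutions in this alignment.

5

The sequences differ at positions 2 (T/G, transversion), 6 (C/T, transition), 10 (A/G, transition), 11 (T/C, transition), 13 (G/A, transition), 23 (A/C, transversion), 27 (C/A, transversion), 30 (A/G, transition).
Of the 8 differences, 5 transitions and 3 transversions, so the answer is 5.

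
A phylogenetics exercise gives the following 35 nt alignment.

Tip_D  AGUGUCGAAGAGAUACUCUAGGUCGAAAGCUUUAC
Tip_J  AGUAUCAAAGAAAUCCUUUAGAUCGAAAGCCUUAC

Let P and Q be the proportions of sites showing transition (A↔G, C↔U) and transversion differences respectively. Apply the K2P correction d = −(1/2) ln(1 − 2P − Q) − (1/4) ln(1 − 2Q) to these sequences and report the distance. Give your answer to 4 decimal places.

0.2469

Differing sites — 4:G/A (Ti); 7:G/A (Ti); 12:G/A (Ti); 15:A/C (Tv); 18:C/U (Ti); 22:G/A (Ti); 31:U/C (Ti).
Of the 7 differences, 6 transitions and 1 transversion over 35 sites: P = 6/35 = 0.171429, Q = 1/35 = 0.028571.
d = −0.5·ln(0.628571) − 0.25·ln(0.942858) = −0.5·(-0.464306) − 0.25·(-0.058840) = 0.2469.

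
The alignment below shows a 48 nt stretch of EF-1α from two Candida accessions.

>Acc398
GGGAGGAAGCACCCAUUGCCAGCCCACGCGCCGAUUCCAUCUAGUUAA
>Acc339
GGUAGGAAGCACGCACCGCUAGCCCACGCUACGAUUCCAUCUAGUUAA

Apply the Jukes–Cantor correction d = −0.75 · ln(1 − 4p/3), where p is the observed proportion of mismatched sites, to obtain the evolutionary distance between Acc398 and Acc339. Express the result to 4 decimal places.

The sequences differ at positions 3 (G/U), 13 (C/G), 16 (U/C), 17 (U/C), 20 (C/U), 30 (G/U), 31 (C/A).
p = 7/48 = 0.145833.
d = −0.75 · ln(1 − (4/3)·0.145833) = −0.75 · ln(0.805556) = −0.75 · (-0.216223) = 0.1622.

0.1622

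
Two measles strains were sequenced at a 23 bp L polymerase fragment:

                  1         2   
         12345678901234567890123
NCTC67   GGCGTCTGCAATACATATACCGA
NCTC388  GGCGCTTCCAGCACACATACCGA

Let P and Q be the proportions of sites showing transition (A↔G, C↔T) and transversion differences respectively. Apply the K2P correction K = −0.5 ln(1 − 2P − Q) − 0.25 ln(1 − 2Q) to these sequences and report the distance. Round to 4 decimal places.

The sequences differ at positions 5 (T/C, transition), 6 (C/T, transition), 8 (G/C, transversion), 11 (A/G, transition), 12 (T/C, transition), 16 (T/C, transition).
Of the 6 differences, 5 transitions and 1 transversion over 23 sites: P = 5/23 = 0.217391, Q = 1/23 = 0.043478.
d = −0.5·ln(0.521740) − 0.25·ln(0.913044) = −0.5·(-0.650586) − 0.25·(-0.090971) = 0.3480.

0.3480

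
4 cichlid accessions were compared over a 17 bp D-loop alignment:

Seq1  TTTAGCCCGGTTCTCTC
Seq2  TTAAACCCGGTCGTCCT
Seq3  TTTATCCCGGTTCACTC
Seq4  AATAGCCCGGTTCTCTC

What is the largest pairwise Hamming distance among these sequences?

8

Pairwise Hamming distances:
  Seq1 vs Seq2: 6
  Seq1 vs Seq3: 2
  Seq1 vs Seq4: 2
  Seq2 vs Seq3: 7
  Seq2 vs Seq4: 8
  Seq3 vs Seq4: 4
The largest is 8, between Seq2 and Seq4.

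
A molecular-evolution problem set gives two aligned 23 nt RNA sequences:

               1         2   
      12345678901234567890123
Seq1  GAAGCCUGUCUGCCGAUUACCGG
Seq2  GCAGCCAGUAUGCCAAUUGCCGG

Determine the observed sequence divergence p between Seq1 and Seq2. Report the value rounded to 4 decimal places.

0.2174

The sequences differ at positions 2 (A/C), 7 (U/A), 10 (C/A), 15 (G/A), 19 (A/G).
There are 5 differences over 23 sites, so p = 5/23 = 0.2174.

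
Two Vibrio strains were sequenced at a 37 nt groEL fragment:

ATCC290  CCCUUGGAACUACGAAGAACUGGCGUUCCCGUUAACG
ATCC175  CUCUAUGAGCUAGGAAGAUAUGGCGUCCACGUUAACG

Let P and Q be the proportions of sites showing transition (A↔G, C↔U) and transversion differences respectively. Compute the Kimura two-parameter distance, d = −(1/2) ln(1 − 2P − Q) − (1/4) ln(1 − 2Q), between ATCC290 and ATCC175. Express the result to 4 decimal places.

0.2940

Mismatches occur at site 2 (C→U, transition), site 5 (U→A, transversion), site 6 (G→U, transversion), site 9 (A→G, transition), site 13 (C→G, transversion), site 19 (A→U, transversion), site 20 (C→A, transversion), site 27 (U→C, transition), site 29 (C→A, transversion).
Of the 9 differences, 3 transitions and 6 transversions over 37 sites: P = 3/37 = 0.081081, Q = 6/37 = 0.162162.
d = −0.5·ln(0.675676) − 0.25·ln(0.675676) = −0.5·(-0.392042) − 0.25·(-0.392042) = 0.2940.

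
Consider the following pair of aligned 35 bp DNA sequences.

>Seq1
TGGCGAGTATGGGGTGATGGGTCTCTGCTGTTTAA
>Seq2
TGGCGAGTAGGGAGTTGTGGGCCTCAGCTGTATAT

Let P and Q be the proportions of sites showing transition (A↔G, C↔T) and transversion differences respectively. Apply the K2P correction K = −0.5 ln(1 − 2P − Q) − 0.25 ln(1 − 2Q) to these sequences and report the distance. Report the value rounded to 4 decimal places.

0.2728

The sequences differ at positions 10 (T/G, transversion), 13 (G/A, transition), 16 (G/T, transversion), 17 (A/G, transition), 22 (T/C, transition), 26 (T/A, transversion), 32 (T/A, transversion), 35 (A/T, transversion).
Of the 8 differences, 3 transitions and 5 transversions over 35 sites: P = 3/35 = 0.085714, Q = 5/35 = 0.142857.
d = −0.5·ln(0.685715) − 0.25·ln(0.714286) = −0.5·(-0.377293) − 0.25·(-0.336472) = 0.2728.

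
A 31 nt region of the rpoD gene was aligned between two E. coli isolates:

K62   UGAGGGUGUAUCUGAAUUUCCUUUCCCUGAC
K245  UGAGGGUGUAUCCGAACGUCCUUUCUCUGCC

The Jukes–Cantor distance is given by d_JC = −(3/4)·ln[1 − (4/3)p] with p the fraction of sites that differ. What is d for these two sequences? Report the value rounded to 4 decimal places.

0.1816

Differing sites — 13:U/C; 17:U/C; 18:U/G; 26:C/U; 30:A/C.
p = 5/31 = 0.161290.
d = −0.75 · ln(1 − (4/3)·0.161290) = −0.75 · ln(0.784947) = −0.75 · (-0.242139) = 0.1816.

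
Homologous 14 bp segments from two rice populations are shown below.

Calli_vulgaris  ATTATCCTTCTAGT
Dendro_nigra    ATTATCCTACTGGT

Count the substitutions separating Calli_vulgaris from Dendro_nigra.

2

The sequences differ at positions 9 (T/A), 12 (A/G).
That gives 2 mismatches out of 14 aligned sites, so the Hamming distance is 2.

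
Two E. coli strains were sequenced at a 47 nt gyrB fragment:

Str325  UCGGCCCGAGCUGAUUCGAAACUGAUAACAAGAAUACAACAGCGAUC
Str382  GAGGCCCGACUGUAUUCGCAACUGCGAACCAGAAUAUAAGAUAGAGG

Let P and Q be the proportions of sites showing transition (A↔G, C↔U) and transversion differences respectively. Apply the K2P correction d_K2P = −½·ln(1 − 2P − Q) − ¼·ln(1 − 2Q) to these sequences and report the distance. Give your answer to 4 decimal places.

The sequences differ at positions 1 (U/G, transversion), 2 (C/A, transversion), 10 (G/C, transversion), 11 (C/U, transition), 12 (U/G, transversion), 13 (G/U, transversion), 19 (A/C, transversion), 25 (A/C, transversion), 26 (U/G, transversion), 30 (A/C, transversion), 37 (C/U, transition), 40 (C/G, transversion), 42 (G/U, transversion), 43 (C/A, transversion), 46 (U/G, transversion), 47 (C/G, transversion).
Of the 16 differences, 2 transitions and 14 transversions over 47 sites: P = 2/47 = 0.042553, Q = 14/47 = 0.297872.
d = −0.5·ln(0.617022) − 0.25·ln(0.404256) = −0.5·(-0.482851) − 0.25·(-0.905707) = 0.4679.

0.4679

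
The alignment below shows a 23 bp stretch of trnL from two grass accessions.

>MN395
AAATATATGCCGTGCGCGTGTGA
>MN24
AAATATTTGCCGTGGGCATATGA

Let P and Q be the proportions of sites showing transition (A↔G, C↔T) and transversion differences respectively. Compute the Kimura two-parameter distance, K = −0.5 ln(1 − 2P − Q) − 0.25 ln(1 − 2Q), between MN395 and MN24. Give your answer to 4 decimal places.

0.1989

Mismatches occur at site 7 (A/T, transversion), site 15 (C/G, transversion), site 18 (G/A, transition), site 20 (G/A, transition).
Of the 4 differences, 2 transitions and 2 transversions over 23 sites: P = 2/23 = 0.086957, Q = 2/23 = 0.086957.
d = −0.5·ln(0.739129) − 0.25·ln(0.826086) = −0.5·(-0.302283) − 0.25·(-0.191056) = 0.1989.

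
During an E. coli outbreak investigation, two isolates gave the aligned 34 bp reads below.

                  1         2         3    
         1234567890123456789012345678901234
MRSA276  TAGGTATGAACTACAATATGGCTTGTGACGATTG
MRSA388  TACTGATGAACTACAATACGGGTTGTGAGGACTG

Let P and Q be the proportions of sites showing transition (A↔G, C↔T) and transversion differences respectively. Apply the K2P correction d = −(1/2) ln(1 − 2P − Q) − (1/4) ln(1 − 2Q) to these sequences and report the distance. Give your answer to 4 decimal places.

Mismatches occur at site 3 (G↔C, transversion), site 4 (G↔T, transversion), site 5 (T↔G, transversion), site 19 (T↔C, transition), site 22 (C↔G, transversion), site 29 (C↔G, transversion), site 32 (T↔C, transition).
Of the 7 differences, 2 transitions and 5 transversions over 34 sites: P = 2/34 = 0.058824, Q = 5/34 = 0.147059.
d = −0.5·ln(0.735293) − 0.25·ln(0.705882) = −0.5·(-0.307486) − 0.25·(-0.348307) = 0.2408.

0.2408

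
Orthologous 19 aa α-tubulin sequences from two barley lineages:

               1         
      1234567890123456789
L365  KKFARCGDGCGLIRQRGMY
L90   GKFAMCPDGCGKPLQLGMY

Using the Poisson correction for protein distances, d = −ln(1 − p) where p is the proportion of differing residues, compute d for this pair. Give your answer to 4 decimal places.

0.4595

Differing sites — 1:K/G; 5:R/M; 7:G/P; 12:L/K; 13:I/P; 14:R/L; 16:R/L.
p = 7/19 = 0.368421.
d = −ln(1 − 0.368421) = −ln(0.631579) = 0.4595.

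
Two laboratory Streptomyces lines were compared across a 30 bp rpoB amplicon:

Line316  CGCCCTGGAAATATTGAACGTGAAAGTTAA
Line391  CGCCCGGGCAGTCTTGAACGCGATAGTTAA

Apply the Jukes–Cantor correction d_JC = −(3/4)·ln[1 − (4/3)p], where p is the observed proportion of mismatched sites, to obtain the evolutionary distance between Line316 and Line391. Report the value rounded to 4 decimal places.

0.2326

Mismatches occur at site 6 (T→G), site 9 (A→C), site 11 (A→G), site 13 (A→C), site 21 (T→C), site 24 (A→T).
p = 6/30 = 0.200000.
d = −0.75 · ln(1 − (4/3)·0.200000) = −0.75 · ln(0.733333) = −0.75 · (-0.310155) = 0.2326.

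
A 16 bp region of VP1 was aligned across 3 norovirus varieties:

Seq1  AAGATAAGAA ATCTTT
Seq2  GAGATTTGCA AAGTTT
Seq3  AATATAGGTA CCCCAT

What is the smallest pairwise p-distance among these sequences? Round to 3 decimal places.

Pairwise Hamming distances:
  Seq1 vs Seq2: 6
  Seq1 vs Seq3: 7
  Seq2 vs Seq3: 10
The smallest is 6 mismatches, between Seq1 and Seq2; p = 6/16 = 0.375.

0.375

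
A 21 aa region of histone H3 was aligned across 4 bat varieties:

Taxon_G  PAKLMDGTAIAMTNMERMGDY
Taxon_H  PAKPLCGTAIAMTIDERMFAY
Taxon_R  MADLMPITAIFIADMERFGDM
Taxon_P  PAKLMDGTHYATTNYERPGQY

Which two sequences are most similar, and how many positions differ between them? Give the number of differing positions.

6

Pairwise Hamming distances:
  Taxon_G vs Taxon_H: 7
  Taxon_G vs Taxon_R: 10
  Taxon_G vs Taxon_P: 6
  Taxon_H vs Taxon_R: 15
  Taxon_H vs Taxon_P: 11
  Taxon_R vs Taxon_P: 14
The smallest is 6, between Taxon_G and Taxon_P.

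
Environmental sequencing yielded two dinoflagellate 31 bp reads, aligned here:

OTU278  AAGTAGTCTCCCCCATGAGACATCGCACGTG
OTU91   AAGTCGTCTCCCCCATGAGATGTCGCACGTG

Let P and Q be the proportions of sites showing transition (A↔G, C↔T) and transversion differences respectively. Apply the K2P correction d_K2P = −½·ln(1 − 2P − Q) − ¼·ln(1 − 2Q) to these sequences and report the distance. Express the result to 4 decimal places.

0.1046

Mismatches occur at site 5 (A↔C, transversion), site 21 (C↔T, transition), site 22 (A↔G, transition).
Of the 3 differences, 2 transitions and 1 transversion over 31 sites: P = 2/31 = 0.064516, Q = 1/31 = 0.032258.
d = −0.5·ln(0.838710) − 0.25·ln(0.935484) = −0.5·(-0.175890) − 0.25·(-0.066691) = 0.1046.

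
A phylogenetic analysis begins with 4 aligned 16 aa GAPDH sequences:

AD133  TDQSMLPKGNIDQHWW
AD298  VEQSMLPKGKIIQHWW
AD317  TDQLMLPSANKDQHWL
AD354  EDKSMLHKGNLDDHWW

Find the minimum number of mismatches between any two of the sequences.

Pairwise Hamming distances:
  AD133 vs AD298: 4
  AD133 vs AD317: 5
  AD133 vs AD354: 5
  AD298 vs AD317: 9
  AD298 vs AD354: 8
  AD317 vs AD354: 9
The smallest is 4, between AD133 and AD298.

4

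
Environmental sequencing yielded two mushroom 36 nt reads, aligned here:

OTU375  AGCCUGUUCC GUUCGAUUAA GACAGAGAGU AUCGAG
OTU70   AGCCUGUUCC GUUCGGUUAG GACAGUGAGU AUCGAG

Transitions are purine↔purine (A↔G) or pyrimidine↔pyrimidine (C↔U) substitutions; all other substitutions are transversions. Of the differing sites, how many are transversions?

Mismatches occur at site 16 (A↔G, transition), site 20 (A↔G, transition), site 26 (A↔U, transversion).
Of the 3 differences, 2 transitions and 1 transversion, so the answer is 1.

1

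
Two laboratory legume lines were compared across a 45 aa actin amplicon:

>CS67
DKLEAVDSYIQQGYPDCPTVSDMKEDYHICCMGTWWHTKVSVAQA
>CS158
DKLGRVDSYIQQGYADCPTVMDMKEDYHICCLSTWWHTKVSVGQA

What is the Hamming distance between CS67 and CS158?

Mismatches occur at site 4 (E↔G), site 5 (A↔R), site 15 (P↔A), site 21 (S↔M), site 32 (M↔L), site 33 (G↔S), site 43 (A↔G).
That gives 7 mismatches out of 45 aligned sites, so the Hamming distance is 7.

7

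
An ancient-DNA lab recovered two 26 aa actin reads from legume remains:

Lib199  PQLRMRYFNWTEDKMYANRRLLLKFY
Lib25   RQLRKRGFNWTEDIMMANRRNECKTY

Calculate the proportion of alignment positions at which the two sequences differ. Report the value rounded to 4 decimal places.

0.3462

Mismatches occur at site 1 (P/R), site 5 (M/K), site 7 (Y/G), site 14 (K/I), site 16 (Y/M), site 21 (L/N), site 22 (L/E), site 23 (L/C), site 25 (F/T).
There are 9 differences over 26 sites, so p = 9/26 = 0.3462.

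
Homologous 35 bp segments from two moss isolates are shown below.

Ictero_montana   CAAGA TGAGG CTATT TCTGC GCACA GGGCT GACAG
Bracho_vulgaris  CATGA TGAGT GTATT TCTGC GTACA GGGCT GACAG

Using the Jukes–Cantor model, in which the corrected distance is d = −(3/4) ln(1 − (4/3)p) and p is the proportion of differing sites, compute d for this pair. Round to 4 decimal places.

0.1240

Differing sites — 3:A/T; 10:G/T; 11:C/G; 22:C/T.
p = 4/35 = 0.114286.
d = −0.75 · ln(1 − (4/3)·0.114286) = −0.75 · ln(0.847619) = −0.75 · (-0.165324) = 0.1240.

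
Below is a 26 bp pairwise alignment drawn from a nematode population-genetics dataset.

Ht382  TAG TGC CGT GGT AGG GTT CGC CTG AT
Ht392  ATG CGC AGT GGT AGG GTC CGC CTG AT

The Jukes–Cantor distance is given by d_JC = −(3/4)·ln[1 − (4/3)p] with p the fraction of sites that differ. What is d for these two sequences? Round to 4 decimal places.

0.2222

Differing sites — 1:T/A; 2:A/T; 4:T/C; 7:C/A; 18:T/C.
p = 5/26 = 0.192308.
d = −0.75 · ln(1 − (4/3)·0.192308) = −0.75 · ln(0.743589) = −0.75 · (-0.296267) = 0.2222.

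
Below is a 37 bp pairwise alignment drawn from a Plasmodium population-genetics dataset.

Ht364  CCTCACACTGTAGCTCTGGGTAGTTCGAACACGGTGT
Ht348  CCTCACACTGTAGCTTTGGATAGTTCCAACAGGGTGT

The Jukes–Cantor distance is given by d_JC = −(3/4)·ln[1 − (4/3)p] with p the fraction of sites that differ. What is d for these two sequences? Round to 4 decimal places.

The sequences differ at positions 16 (C/T), 20 (G/A), 27 (G/C), 32 (C/G).
p = 4/37 = 0.108108.
d = −0.75 · ln(1 − (4/3)·0.108108) = −0.75 · ln(0.855856) = −0.75 · (-0.155653) = 0.1167.

0.1167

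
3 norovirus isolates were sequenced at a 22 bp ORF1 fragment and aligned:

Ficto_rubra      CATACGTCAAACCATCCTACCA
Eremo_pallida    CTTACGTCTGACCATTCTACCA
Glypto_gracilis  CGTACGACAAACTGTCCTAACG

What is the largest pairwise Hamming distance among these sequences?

Pairwise Hamming distances:
  Ficto_rubra vs Eremo_pallida: 4
  Ficto_rubra vs Glypto_gracilis: 6
  Eremo_pallida vs Glypto_gracilis: 9
The largest is 9, between Eremo_pallida and Glypto_gracilis.

9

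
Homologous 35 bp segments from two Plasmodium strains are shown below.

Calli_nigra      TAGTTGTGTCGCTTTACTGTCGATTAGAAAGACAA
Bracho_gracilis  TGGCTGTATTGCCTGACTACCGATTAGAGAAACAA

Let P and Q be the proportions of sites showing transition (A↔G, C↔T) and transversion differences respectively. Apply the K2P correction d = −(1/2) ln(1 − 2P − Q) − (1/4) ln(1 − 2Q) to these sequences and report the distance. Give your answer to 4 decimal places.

Differing sites — 2:A/G (Ti); 4:T/C (Ti); 8:G/A (Ti); 10:C/T (Ti); 13:T/C (Ti); 15:T/G (Tv); 19:G/A (Ti); 20:T/C (Ti); 29:A/G (Ti); 31:G/A (Ti).
Of the 10 differences, 9 transitions and 1 transversion over 35 sites: P = 9/35 = 0.257143, Q = 1/35 = 0.028571.
d = −0.5·ln(0.457143) − 0.25·ln(0.942858) = −0.5·(-0.782759) − 0.25·(-0.058840) = 0.4061.

0.4061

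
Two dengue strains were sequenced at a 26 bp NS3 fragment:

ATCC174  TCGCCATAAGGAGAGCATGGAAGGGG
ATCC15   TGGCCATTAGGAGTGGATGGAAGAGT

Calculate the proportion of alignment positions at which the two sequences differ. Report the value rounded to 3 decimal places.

0.231

Differing sites — 2:C/G; 8:A/T; 14:A/T; 16:C/G; 24:G/A; 26:G/T.
There are 6 differences over 26 sites, so p = 6/26 = 0.231.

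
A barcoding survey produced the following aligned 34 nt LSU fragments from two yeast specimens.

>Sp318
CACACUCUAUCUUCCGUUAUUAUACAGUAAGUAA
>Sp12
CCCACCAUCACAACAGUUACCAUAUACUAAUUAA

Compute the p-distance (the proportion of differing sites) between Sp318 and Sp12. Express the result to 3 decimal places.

Mismatches occur at site 2 (A/C), site 6 (U/C), site 7 (C/A), site 9 (A/C), site 10 (U/A), site 12 (U/A), site 13 (U/A), site 15 (C/A), site 20 (U/C), site 21 (U/C), site 25 (C/U), site 27 (G/C), site 31 (G/U).
There are 13 differences over 34 sites, so p = 13/34 = 0.382.

0.382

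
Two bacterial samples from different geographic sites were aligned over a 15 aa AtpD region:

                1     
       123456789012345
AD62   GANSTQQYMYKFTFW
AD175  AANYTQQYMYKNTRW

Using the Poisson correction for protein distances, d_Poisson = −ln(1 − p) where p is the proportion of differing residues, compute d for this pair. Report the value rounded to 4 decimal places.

0.3102

Differing sites — 1:G/A; 4:S/Y; 12:F/N; 14:F/R.
p = 4/15 = 0.266667.
d = −ln(1 − 0.266667) = −ln(0.733333) = 0.3102.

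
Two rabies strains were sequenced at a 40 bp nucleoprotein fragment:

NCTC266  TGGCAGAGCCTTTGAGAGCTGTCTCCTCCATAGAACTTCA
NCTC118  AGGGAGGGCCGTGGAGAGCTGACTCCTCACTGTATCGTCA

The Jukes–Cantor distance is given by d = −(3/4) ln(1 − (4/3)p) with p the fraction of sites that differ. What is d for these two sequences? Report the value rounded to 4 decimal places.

Differing sites — 1:T/A; 4:C/G; 7:A/G; 11:T/G; 13:T/G; 22:T/A; 29:C/A; 30:A/C; 32:A/G; 33:G/T; 35:A/T; 37:T/G.
p = 12/40 = 0.300000.
d = −0.75 · ln(1 − (4/3)·0.300000) = −0.75 · ln(0.600000) = −0.75 · (-0.510826) = 0.3831.

0.3831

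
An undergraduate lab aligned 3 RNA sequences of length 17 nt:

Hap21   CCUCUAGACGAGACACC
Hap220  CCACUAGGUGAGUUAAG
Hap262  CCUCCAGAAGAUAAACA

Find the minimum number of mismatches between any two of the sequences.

5

Pairwise Hamming distances:
  Hap21 vs Hap220: 7
  Hap21 vs Hap262: 5
  Hap220 vs Hap262: 9
The smallest is 5, between Hap21 and Hap262.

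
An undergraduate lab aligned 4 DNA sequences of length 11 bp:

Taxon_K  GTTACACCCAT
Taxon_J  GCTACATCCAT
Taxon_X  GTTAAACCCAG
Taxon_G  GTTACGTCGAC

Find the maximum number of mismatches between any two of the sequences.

5

Pairwise Hamming distances:
  Taxon_K vs Taxon_J: 2
  Taxon_K vs Taxon_X: 2
  Taxon_K vs Taxon_G: 4
  Taxon_J vs Taxon_X: 4
  Taxon_J vs Taxon_G: 4
  Taxon_X vs Taxon_G: 5
The largest is 5, between Taxon_X and Taxon_G.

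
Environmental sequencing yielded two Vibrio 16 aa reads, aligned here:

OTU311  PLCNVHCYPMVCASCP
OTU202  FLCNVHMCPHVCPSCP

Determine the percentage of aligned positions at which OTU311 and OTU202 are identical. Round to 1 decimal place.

Mismatches occur at site 1 (P↔F), site 7 (C↔M), site 8 (Y↔C), site 10 (M↔H), site 13 (A↔P).
11 of the 16 sites match, so the percent identity is 11/16 × 100 = 68.8%.

68.8%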